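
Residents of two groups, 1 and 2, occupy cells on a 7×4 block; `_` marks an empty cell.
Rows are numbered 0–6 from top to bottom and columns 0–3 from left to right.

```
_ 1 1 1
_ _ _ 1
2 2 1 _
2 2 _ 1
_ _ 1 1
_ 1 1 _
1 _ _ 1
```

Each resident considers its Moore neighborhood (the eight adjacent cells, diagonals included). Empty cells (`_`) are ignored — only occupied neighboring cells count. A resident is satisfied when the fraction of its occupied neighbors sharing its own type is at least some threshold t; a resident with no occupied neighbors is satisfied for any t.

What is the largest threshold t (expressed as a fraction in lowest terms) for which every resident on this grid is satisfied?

Row 0: (0,1)1 1/1 · (0,2)1 3/3 · (0,3)1 2/2
Row 1: (1,3)1 3/3
Row 2: (2,0)2 3/3 · (2,1)2 3/4 · (2,2)1 2/4
Row 3: (3,0)2 3/3 · (3,1)2 3/5 · (3,3)1 3/3
Row 4: (4,2)1 4/5 · (4,3)1 3/3
Row 5: (5,1)1 3/3 · (5,2)1 4/4
Row 6: (6,0)1 1/1 · (6,3)1 1/1
The smallest same-type fraction is 2/4 at (2,2), which reduces to 1/2. Any threshold above that leaves this resident unsatisfied.

1/2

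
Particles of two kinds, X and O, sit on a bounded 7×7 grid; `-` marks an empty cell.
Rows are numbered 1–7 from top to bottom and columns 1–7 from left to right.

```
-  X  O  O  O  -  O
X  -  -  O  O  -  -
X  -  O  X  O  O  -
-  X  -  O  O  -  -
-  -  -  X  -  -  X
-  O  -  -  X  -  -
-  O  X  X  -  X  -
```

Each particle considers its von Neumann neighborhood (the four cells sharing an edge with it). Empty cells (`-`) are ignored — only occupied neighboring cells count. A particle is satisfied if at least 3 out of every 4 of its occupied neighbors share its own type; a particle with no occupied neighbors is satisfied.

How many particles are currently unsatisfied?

9

Row 1: (1,2)X 0/1 not · (1,3)O 1/2 not · (1,4)O 3/3 satisfied · (1,5)O 2/2 satisfied · (1,7)O 0/0 satisfied
Row 2: (2,1)X 1/1 satisfied · (2,4)O 2/3 not · (2,5)O 3/3 satisfied
Row 3: (3,1)X 1/1 satisfied · (3,3)O 0/1 not · (3,4)X 0/4 not · (3,5)O 3/4 satisfied · (3,6)O 1/1 satisfied
Row 4: (4,2)X 0/0 satisfied · (4,4)O 1/3 not · (4,5)O 2/2 satisfied
Row 5: (5,4)X 0/1 not · (5,7)X 0/0 satisfied
Row 6: (6,2)O 1/1 satisfied · (6,5)X 0/0 satisfied
Row 7: (7,2)O 1/2 not · (7,3)X 1/2 not · (7,4)X 1/1 satisfied · (7,6)X 0/0 satisfied
Unsatisfied: (1,2), (1,3), (2,4), (3,3), (3,4), (4,4), (5,4), (7,2), (7,3) — 9 in total.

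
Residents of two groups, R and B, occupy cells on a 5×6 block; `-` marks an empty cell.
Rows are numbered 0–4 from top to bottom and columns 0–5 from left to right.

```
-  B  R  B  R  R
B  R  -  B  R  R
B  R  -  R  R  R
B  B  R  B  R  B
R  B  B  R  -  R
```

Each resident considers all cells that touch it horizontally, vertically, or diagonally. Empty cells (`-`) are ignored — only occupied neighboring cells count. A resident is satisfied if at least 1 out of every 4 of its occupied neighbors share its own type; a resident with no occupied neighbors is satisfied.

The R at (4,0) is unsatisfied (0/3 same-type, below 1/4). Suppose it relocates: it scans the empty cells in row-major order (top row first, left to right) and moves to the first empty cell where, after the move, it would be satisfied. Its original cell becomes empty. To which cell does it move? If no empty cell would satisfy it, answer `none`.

Vacating (4,0). Empty cells in order:
  (0,0): 1/3 same-type → satisfied — stop here.

(0,0)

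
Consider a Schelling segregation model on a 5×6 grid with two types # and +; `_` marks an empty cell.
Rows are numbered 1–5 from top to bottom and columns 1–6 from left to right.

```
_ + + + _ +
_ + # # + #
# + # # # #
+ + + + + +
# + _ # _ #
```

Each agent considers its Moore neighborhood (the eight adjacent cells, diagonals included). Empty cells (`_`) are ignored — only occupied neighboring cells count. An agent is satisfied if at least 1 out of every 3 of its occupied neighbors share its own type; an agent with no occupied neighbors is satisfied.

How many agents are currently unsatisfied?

7

Row 1: (1,2)+ 2/3 ok · (1,3)+ 3/5 ok · (1,4)+ 2/4 ok · (1,6)+ 1/2 ok
Row 2: (2,2)+ 3/6 ok · (2,3)# 3/8 ok · (2,4)# 4/7 ok · (2,5)+ 2/7 unhappy · (2,6)# 2/4 ok
Row 3: (3,1)# 0/4 unhappy · (3,2)+ 4/7 ok · (3,3)# 3/8 ok · (3,4)# 4/8 ok · (3,5)# 4/8 ok · (3,6)# 2/5 ok
Row 4: (4,1)+ 3/5 ok · (4,2)+ 4/7 ok · (4,3)+ 4/7 ok · (4,4)+ 2/6 ok · (4,5)+ 2/7 unhappy · (4,6)+ 1/4 unhappy
Row 5: (5,1)# 0/3 unhappy · (5,2)+ 3/4 ok · (5,4)# 0/3 unhappy · (5,6)# 0/2 unhappy
Unsatisfied: (2,5), (3,1), (4,5), (4,6), (5,1), (5,4), (5,6) — 7 in total.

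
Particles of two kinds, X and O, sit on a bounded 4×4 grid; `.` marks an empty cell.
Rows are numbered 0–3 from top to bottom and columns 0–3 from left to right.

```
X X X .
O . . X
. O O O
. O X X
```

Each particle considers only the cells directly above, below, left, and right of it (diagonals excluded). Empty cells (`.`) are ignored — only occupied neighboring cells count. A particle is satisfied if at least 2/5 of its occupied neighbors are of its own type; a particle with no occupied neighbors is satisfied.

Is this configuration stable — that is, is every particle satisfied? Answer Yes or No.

No

(0,0)X 1/2 satisfied
(0,1)X 2/2 satisfied
(0,2)X 1/1 satisfied
(1,0)O 0/1 not
(1,3)X 0/1 not
(2,1)O 2/2 satisfied
(2,2)O 2/3 satisfied
(2,3)O 1/3 not
(3,1)O 1/2 satisfied
(3,2)X 1/3 not
(3,3)X 1/2 satisfied
For instance (1,0) has only 0/1 same-type neighbors, below 2/5.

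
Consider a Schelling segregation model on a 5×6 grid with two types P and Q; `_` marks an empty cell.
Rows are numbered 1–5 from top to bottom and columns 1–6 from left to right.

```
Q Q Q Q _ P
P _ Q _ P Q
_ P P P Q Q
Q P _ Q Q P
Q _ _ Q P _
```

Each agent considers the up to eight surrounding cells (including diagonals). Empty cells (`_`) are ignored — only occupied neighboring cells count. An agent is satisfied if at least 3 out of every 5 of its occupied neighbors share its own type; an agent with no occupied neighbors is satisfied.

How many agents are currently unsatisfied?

(1,1)Q 1/2 ✗
(1,2)Q 3/4 ✓
(1,3)Q 3/3 ✓
(1,4)Q 2/3 ✓
(1,6)P 1/2 ✗
(2,1)P 1/3 ✗
(2,3)Q 3/6 ✗
(2,5)P 2/6 ✗
(2,6)Q 2/4 ✗
(3,2)P 3/5 ✓
(3,3)P 3/5 ✓
(3,4)P 2/6 ✗
(3,5)Q 4/7 ✗
(3,6)Q 3/5 ✓
(4,1)Q 1/3 ✗
(4,2)P 2/4 ✗
(4,4)Q 3/6 ✗
(4,5)Q 4/7 ✗
(4,6)P 1/4 ✗
(5,1)Q 1/2 ✗
(5,4)Q 2/3 ✓
(5,5)P 1/4 ✗
Unsatisfied: (1,1), (1,6), (2,1), (2,3), (2,5), (2,6), (3,4), (3,5), (4,1), (4,2), (4,4), (4,5), (4,6), (5,1), (5,5) — 15 in total.

15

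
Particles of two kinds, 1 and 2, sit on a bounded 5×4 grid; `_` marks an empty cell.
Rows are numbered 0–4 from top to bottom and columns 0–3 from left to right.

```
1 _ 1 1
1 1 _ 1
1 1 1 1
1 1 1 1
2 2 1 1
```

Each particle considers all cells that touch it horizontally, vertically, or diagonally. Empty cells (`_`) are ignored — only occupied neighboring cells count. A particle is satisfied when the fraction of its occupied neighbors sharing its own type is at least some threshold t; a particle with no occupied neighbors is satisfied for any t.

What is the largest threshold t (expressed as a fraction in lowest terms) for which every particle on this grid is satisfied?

Row 0: (0,0)1 2/2 · (0,2)1 3/3 · (0,3)1 2/2
Row 1: (1,0)1 4/4 · (1,1)1 6/6 · (1,3)1 4/4
Row 2: (2,0)1 5/5 · (2,1)1 7/7 · (2,2)1 7/7 · (2,3)1 4/4
Row 3: (3,0)1 3/5 · (3,1)1 6/8 · (3,2)1 7/8 · (3,3)1 5/5
Row 4: (4,0)2 1/3 · (4,1)2 1/5 · (4,2)1 4/5 · (4,3)1 3/3
The smallest same-type fraction is 1/5 at (4,1), which reduces to 1/5. Any threshold above that leaves this particle unsatisfied.

1/5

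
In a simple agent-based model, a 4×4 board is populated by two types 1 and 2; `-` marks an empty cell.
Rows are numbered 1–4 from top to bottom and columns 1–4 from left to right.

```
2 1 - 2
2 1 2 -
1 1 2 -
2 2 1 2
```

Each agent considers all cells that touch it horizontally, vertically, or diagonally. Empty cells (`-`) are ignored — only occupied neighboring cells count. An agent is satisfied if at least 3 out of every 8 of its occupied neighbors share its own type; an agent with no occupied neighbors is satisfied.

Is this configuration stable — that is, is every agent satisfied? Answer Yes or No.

Row 1: (1,1)2 1/3 unhappy · (1,2)1 1/4 unhappy · (1,4)2 1/1 ok
Row 2: (2,1)2 1/5 unhappy · (2,2)1 3/7 ok · (2,3)2 2/5 ok
Row 3: (3,1)1 2/5 ok · (3,2)1 3/8 ok · (3,3)2 3/6 ok
Row 4: (4,1)2 1/3 unhappy · (4,2)2 2/5 ok · (4,3)1 1/4 unhappy · (4,4)2 1/2 ok
For instance (1,1) has only 1/3 same-type neighbors, below 3/8.

No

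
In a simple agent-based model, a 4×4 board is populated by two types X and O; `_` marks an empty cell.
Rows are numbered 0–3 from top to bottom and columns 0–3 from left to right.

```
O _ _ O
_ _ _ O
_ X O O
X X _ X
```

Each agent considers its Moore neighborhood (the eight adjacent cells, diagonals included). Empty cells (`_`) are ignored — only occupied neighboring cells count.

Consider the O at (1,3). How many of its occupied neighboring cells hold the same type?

Occupied neighbors of (1,3): (0,3)=O, (2,2)=O, (2,3)=O.
Same type (O): 3 of 3.

3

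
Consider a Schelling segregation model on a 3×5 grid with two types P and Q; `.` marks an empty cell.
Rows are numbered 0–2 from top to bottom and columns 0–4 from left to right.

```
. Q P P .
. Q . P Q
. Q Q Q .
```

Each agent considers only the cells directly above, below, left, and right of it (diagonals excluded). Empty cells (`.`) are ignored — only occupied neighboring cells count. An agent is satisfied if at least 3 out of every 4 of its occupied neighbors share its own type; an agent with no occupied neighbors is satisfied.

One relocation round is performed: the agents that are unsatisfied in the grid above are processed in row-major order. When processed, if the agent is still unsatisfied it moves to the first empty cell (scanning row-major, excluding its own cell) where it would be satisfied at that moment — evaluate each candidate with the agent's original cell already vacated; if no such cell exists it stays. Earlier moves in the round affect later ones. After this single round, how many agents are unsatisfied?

0

Initially unsatisfied (in order): (0,1), (0,2), (1,3), (1,4), (2,3).
  (0,1) → (0,0).
  (0,2): now satisfied by earlier moves; stays.
  (1,3): no empty cell satisfies it; stays.
  (1,4) → (1,0).
  (2,3) → (2,0).
Resulting grid:
Q . P P .
Q Q . P .
Q Q Q . .
All satisfied now.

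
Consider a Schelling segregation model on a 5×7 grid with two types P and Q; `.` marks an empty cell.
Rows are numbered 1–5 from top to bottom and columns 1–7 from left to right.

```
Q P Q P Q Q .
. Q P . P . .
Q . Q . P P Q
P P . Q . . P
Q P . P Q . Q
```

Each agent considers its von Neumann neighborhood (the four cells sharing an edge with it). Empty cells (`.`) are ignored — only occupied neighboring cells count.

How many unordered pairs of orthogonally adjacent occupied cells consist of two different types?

17

Scan each occupied cell's neighbors to the right and below so each pair is counted once.
From row 1: 7 unlike of 8 pairs (running 7/8).
From row 2: 2 unlike of 3 pairs (running 9/11).
From row 3: 3 unlike of 4 pairs (running 12/15).
From row 4: 3 unlike of 5 pairs (running 15/20).
From row 5: 2 unlike of 2 pairs (running 17/22).
Total adjacent occupied pairs: 22; unlike-type pairs: 17.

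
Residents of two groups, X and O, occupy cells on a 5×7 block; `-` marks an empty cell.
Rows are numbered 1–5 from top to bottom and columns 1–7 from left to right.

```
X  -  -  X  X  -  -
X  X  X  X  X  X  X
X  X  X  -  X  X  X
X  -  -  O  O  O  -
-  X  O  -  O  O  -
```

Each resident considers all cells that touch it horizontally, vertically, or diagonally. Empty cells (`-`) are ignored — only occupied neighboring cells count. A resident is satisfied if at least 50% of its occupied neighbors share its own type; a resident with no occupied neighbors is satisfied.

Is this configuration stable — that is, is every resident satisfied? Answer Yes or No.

Row 1: (1,1)X 2/2 ✓ · (1,4)X 4/4 ✓ · (1,5)X 4/4 ✓
Row 2: (2,1)X 4/4 ✓ · (2,2)X 6/6 ✓ · (2,3)X 5/5 ✓ · (2,4)X 6/6 ✓ · (2,5)X 6/6 ✓ · (2,6)X 6/6 ✓ · (2,7)X 3/3 ✓
Row 3: (3,1)X 4/4 ✓ · (3,2)X 6/6 ✓ · (3,3)X 4/5 ✓ · (3,5)X 4/7 ✓ · (3,6)X 5/7 ✓ · (3,7)X 3/4 ✓
Row 4: (4,1)X 3/3 ✓ · (4,4)O 3/5 ✓ · (4,5)O 4/6 ✓ · (4,6)O 3/6 ✓
Row 5: (5,2)X 1/2 ✓ · (5,3)O 1/2 ✓ · (5,5)O 4/4 ✓ · (5,6)O 3/3 ✓
All meet the threshold, so the configuration is stable.

Yes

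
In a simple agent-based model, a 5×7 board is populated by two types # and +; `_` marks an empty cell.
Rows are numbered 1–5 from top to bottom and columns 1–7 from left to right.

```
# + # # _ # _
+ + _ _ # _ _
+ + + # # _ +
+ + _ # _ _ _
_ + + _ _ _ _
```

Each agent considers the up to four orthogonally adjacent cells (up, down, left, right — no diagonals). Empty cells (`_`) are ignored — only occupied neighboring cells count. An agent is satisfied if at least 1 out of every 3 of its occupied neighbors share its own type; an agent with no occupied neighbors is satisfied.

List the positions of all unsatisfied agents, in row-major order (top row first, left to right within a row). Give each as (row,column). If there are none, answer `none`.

(1,1)

Row 1: (1,1)# 0/2 ✗ · (1,2)+ 1/3 ✓ · (1,3)# 1/2 ✓ · (1,4)# 1/1 ✓ · (1,6)# 0/0 ✓
Row 2: (2,1)+ 2/3 ✓ · (2,2)+ 3/3 ✓ · (2,5)# 1/1 ✓
Row 3: (3,1)+ 3/3 ✓ · (3,2)+ 4/4 ✓ · (3,3)+ 1/2 ✓ · (3,4)# 2/3 ✓ · (3,5)# 2/2 ✓ · (3,7)+ 0/0 ✓
Row 4: (4,1)+ 2/2 ✓ · (4,2)+ 3/3 ✓ · (4,4)# 1/1 ✓
Row 5: (5,2)+ 2/2 ✓ · (5,3)+ 1/1 ✓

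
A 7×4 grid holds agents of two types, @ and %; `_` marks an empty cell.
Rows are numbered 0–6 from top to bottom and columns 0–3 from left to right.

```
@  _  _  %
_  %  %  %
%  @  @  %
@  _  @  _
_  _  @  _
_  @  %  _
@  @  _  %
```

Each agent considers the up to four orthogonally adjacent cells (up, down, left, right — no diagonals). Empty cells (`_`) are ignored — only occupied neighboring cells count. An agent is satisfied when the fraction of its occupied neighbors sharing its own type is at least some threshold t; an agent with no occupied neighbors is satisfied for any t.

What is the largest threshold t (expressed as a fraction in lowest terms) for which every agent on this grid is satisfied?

Row 0: (0,0)@ — no occupied neighbors · (0,3)% 1/1
Row 1: (1,1)% 1/2 · (1,2)% 2/3 · (1,3)% 3/3
Row 2: (2,0)% 0/2 · (2,1)@ 1/3 · (2,2)@ 2/4 · (2,3)% 1/2
Row 3: (3,0)@ 0/1 · (3,2)@ 2/2
Row 4: (4,2)@ 1/2
Row 5: (5,1)@ 1/2 · (5,2)% 0/2
Row 6: (6,0)@ 1/1 · (6,1)@ 2/2 · (6,3)% — no occupied neighbors
The smallest same-type fraction is 0/2 at (2,0), which reduces to 0/1. Any threshold above that leaves this agent unsatisfied.

0/1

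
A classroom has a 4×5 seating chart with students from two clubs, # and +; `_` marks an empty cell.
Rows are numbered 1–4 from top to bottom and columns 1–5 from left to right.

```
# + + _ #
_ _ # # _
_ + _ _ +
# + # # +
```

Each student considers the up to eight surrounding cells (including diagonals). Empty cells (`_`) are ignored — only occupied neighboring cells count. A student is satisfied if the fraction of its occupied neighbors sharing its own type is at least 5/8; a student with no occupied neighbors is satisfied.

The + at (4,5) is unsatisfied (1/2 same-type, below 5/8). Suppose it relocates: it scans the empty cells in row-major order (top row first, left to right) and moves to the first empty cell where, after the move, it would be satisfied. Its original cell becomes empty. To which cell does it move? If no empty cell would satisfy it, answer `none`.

(2,1)

Vacating (4,5). Empty cells in order:
  (1,4): 1/4 same-type → still unsatisfied.
  (2,1): 2/3 same-type → satisfied — stop here.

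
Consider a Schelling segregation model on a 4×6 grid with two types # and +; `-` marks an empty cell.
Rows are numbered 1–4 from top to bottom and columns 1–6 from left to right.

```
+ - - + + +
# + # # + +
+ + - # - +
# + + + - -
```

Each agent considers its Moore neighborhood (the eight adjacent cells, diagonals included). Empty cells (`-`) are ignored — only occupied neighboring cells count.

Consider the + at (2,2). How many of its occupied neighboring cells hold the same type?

Occupied neighbors of (2,2): (1,1)=+, (2,1)=#, (2,3)=#, (3,1)=+, (3,2)=+.
Same type (+): 3 of 5.

3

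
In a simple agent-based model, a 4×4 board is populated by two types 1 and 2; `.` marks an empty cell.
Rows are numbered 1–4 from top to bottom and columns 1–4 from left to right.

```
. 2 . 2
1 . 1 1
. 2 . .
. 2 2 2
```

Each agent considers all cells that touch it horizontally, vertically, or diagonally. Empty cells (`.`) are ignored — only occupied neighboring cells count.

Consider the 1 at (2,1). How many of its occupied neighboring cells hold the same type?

Occupied neighbors of (2,1): (1,2)=2, (3,2)=2.
Same type (1): 0 of 2.

0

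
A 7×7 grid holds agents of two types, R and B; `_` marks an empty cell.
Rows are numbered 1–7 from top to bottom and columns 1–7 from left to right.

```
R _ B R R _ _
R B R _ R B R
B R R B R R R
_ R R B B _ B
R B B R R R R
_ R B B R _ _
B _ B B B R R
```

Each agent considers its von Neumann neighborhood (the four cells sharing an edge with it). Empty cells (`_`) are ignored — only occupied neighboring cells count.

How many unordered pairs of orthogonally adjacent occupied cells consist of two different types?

28

Scan each occupied cell's neighbors to the right and below so each pair is counted once.
From row 1: 2 unlike of 5 pairs (running 2/5).
From row 2: 7 unlike of 10 pairs (running 9/15).
From row 3: 5 unlike of 11 pairs (running 14/26).
From row 4: 6 unlike of 8 pairs (running 20/34).
From row 5: 4 unlike of 10 pairs (running 24/44).
From row 6: 3 unlike of 6 pairs (running 27/50).
From row 7: 1 unlike of 4 pairs (running 28/54).
Total adjacent occupied pairs: 54; unlike-type pairs: 28.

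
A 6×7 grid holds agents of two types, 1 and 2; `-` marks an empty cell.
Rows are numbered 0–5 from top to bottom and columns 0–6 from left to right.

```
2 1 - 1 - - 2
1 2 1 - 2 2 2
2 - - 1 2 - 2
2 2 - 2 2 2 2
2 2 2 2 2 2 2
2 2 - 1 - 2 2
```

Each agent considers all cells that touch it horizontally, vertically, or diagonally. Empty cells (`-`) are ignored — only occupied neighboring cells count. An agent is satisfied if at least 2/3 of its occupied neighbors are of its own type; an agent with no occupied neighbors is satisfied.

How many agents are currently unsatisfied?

(0,0)2 1/3 unhappy
(0,1)1 2/4 unhappy
(0,3)1 1/2 unhappy
(0,6)2 2/2 ok
(1,0)1 1/4 unhappy
(1,1)2 2/5 unhappy
(1,2)1 3/4 ok
(1,4)2 2/4 unhappy
(1,5)2 5/5 ok
(1,6)2 3/3 ok
(2,0)2 3/4 ok
(2,3)1 1/5 unhappy
(2,4)2 5/6 ok
(2,6)2 4/4 ok
(3,0)2 4/4 ok
(3,1)2 5/5 ok
(3,3)2 5/6 ok
(3,4)2 6/7 ok
(3,5)2 7/7 ok
(3,6)2 4/4 ok
(4,0)2 5/5 ok
(4,1)2 6/6 ok
(4,2)2 5/6 ok
(4,3)2 4/5 ok
(4,4)2 6/7 ok
(4,5)2 7/7 ok
(4,6)2 5/5 ok
(5,0)2 3/3 ok
(5,1)2 4/4 ok
(5,3)1 0/3 unhappy
(5,5)2 4/4 ok
(5,6)2 3/3 ok
Unsatisfied: (0,0), (0,1), (0,3), (1,0), (1,1), (1,4), (2,3), (5,3) — 8 in total.

8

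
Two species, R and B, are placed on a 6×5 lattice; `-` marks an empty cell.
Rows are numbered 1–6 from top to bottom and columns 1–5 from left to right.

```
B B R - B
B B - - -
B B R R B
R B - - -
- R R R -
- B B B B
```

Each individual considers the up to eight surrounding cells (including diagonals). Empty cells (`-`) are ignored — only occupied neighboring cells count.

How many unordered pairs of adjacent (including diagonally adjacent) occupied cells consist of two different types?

19

Scan each occupied cell's neighbors to the right and below (and the two forward diagonals) so each pair is counted once.
From row 1: 2 unlike of 7 pairs (running 2/7).
From row 2: 1 unlike of 6 pairs (running 3/13).
From row 3: 5 unlike of 9 pairs (running 8/22).
From row 4: 3 unlike of 4 pairs (running 11/26).
From row 5: 8 unlike of 10 pairs (running 19/36).
From row 6: 0 unlike of 3 pairs (running 19/39).
Total adjacent occupied pairs: 39; unlike-type pairs: 19.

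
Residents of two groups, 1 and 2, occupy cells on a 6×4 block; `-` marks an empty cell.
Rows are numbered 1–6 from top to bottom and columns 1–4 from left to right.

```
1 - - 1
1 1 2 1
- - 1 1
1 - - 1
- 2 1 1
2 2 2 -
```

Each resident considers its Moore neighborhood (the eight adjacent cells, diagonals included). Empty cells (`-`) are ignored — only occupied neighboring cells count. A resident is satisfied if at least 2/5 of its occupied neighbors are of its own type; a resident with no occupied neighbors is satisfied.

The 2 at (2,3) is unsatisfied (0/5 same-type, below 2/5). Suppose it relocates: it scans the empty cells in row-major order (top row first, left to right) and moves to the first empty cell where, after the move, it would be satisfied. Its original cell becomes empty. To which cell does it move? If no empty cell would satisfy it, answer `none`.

Vacating (2,3). Empty cells in order:
  (1,2): 0/3 same-type → still unsatisfied.
  (1,3): 0/3 same-type → still unsatisfied.
  (3,1): 0/3 same-type → still unsatisfied.
  (3,2): 0/4 same-type → still unsatisfied.
  (4,2): 1/4 same-type → still unsatisfied.
  (4,3): 1/6 same-type → still unsatisfied.
  (5,1): 3/4 same-type → satisfied — stop here.

(5,1)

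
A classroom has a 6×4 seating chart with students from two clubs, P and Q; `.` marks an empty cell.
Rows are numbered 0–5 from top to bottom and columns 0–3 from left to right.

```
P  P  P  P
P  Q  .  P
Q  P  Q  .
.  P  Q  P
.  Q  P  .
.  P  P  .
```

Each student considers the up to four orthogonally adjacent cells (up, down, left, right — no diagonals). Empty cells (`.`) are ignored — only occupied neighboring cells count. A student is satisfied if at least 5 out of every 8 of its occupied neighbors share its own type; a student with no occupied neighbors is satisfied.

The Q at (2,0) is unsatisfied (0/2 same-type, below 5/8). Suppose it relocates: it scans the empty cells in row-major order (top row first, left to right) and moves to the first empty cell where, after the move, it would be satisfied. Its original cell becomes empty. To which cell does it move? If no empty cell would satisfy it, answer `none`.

(4,0)

Vacating (2,0). Empty cells in order:
  (1,2): 2/4 same-type → still unsatisfied.
  (2,3): 1/3 same-type → still unsatisfied.
  (3,0): 0/1 same-type → still unsatisfied.
  (4,0): 1/1 same-type → satisfied — stop here.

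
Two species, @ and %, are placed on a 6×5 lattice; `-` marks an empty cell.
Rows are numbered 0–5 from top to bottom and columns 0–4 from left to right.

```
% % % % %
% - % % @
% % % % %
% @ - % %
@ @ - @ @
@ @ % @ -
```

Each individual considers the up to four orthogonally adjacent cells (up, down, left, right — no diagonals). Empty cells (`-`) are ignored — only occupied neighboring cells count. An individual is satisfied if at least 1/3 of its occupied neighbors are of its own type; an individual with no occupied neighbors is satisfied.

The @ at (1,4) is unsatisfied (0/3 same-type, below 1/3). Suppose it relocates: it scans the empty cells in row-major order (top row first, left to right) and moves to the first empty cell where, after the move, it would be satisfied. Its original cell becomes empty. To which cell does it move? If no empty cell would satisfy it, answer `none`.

(3,2)

Vacating (1,4). Empty cells in order:
  (1,1): 0/4 same-type → still unsatisfied.
  (3,2): 1/3 same-type → satisfied — stop here.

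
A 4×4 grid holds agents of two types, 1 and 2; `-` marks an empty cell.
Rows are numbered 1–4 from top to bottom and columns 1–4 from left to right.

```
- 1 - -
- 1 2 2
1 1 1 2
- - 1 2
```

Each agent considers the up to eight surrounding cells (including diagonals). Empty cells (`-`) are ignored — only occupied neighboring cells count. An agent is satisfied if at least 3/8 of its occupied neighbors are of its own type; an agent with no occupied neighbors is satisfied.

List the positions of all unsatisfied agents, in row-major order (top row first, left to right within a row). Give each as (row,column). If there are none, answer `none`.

(2,3), (4,4)

(1,2)1 1/2 satisfied
(2,2)1 4/5 satisfied
(2,3)2 2/6 not
(2,4)2 2/3 satisfied
(3,1)1 2/2 satisfied
(3,2)1 4/5 satisfied
(3,3)1 3/7 satisfied
(3,4)2 3/5 satisfied
(4,3)1 2/4 satisfied
(4,4)2 1/3 not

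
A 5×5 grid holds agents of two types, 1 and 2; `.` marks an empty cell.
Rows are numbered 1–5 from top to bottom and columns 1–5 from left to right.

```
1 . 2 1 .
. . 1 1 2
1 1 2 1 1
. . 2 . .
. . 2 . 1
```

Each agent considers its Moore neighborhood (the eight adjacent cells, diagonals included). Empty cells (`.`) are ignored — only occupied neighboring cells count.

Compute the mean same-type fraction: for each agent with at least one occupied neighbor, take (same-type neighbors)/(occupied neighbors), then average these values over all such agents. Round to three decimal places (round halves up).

(1,1)1 — no occupied neighbors
(1,3)2 0/3
(1,4)1 2/4
(2,3)1 4/6
(2,4)1 4/7
(2,5)2 0/4
(3,1)1 1/1
(3,2)1 2/4
(3,3)2 1/5
(3,4)1 3/6
(3,5)1 2/3
(4,3)2 2/4
(5,3)2 1/1
(5,5)1 — no occupied neighbors
Sum over 12 agents: 0/3 + 2/4 + 4/6 + 4/7 + 0/4 + 1/1 + 2/4 + 1/5 + 3/6 + 2/3 + 2/4 + 1/1 = 641/105; mean = 641/105 ÷ 12 = 641/1260 = 0.508730… → 0.509.

0.509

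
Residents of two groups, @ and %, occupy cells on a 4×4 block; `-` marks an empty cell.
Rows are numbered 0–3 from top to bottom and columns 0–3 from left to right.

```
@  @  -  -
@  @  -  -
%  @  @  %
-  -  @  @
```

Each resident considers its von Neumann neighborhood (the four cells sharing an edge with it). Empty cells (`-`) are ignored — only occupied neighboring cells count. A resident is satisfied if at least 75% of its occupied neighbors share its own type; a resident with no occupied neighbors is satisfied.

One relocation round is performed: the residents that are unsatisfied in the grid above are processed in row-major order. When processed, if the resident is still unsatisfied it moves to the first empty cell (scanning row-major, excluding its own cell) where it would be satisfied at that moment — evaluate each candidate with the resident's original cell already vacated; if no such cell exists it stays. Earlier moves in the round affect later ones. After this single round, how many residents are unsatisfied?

0

Initially unsatisfied (in order): (1,0), (2,0), (2,1), (2,2), (2,3), (3,3).
  (1,0) → (0,2).
  (2,0) → (1,3).
  (2,1): now satisfied by earlier moves; stays.
  (2,2) → (1,0).
  (2,3) → (3,0).
  (3,3): now satisfied by earlier moves; stays.
Resulting grid:
@ @ @ -
@ @ - %
- @ - -
% - @ @
All satisfied now.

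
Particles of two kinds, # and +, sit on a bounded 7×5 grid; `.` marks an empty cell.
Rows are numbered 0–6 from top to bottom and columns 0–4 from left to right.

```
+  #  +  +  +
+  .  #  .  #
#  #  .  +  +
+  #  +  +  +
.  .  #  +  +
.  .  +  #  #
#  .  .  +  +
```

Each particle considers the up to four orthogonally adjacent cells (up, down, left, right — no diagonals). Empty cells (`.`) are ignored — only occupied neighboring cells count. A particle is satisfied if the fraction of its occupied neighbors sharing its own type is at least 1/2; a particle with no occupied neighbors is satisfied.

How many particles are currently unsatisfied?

12

(0,0)+ 1/2 satisfied
(0,1)# 0/2 not
(0,2)+ 1/3 not
(0,3)+ 2/2 satisfied
(0,4)+ 1/2 satisfied
(1,0)+ 1/2 satisfied
(1,2)# 0/1 not
(1,4)# 0/2 not
(2,0)# 1/3 not
(2,1)# 2/2 satisfied
(2,3)+ 2/2 satisfied
(2,4)+ 2/3 satisfied
(3,0)+ 0/2 not
(3,1)# 1/3 not
(3,2)+ 1/3 not
(3,3)+ 4/4 satisfied
(3,4)+ 3/3 satisfied
(4,2)# 0/3 not
(4,3)+ 2/4 satisfied
(4,4)+ 2/3 satisfied
(5,2)+ 0/2 not
(5,3)# 1/4 not
(5,4)# 1/3 not
(6,0)# 0/0 satisfied
(6,3)+ 1/2 satisfied
(6,4)+ 1/2 satisfied
Unsatisfied: (0,1), (0,2), (1,2), (1,4), (2,0), (3,0), (3,1), (3,2), (4,2), (5,2), (5,3), (5,4) — 12 in total.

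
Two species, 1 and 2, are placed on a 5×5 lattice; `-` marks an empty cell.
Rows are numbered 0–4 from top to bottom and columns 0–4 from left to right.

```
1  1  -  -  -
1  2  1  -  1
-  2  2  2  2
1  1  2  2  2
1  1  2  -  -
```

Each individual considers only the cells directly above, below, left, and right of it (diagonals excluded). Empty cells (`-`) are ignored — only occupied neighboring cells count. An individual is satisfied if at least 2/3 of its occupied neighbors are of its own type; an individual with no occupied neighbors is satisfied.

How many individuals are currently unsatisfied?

7

Row 0: (0,0)1 2/2 satisfied · (0,1)1 1/2 not
Row 1: (1,0)1 1/2 not · (1,1)2 1/4 not · (1,2)1 0/2 not · (1,4)1 0/1 not
Row 2: (2,1)2 2/3 satisfied · (2,2)2 3/4 satisfied · (2,3)2 3/3 satisfied · (2,4)2 2/3 satisfied
Row 3: (3,0)1 2/2 satisfied · (3,1)1 2/4 not · (3,2)2 3/4 satisfied · (3,3)2 3/3 satisfied · (3,4)2 2/2 satisfied
Row 4: (4,0)1 2/2 satisfied · (4,1)1 2/3 satisfied · (4,2)2 1/2 not
Unsatisfied: (0,1), (1,0), (1,1), (1,2), (1,4), (3,1), (4,2) — 7 in total.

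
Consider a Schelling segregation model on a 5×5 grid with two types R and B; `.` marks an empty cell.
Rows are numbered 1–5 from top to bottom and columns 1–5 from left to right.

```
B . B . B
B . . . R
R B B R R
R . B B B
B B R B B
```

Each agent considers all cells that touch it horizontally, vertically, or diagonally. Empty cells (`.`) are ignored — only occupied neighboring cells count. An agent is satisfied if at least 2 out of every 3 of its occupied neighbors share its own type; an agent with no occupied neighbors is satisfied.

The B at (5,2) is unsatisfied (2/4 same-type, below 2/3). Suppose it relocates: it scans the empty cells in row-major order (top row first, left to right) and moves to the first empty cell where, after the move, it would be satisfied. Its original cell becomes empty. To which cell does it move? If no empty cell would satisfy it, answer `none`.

(1,2)

Vacating (5,2). Empty cells in order:
  (1,2): 3/3 same-type → satisfied — stop here.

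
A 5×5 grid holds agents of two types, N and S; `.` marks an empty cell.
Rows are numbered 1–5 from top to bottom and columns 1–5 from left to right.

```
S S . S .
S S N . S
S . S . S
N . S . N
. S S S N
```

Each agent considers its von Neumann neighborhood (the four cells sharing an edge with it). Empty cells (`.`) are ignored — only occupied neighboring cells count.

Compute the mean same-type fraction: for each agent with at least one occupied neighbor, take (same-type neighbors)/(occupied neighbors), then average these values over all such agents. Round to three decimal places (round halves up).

0.667

Row 1: (1,1)S 2/2 · (1,2)S 2/2 · (1,4)S — no occupied neighbors
Row 2: (2,1)S 3/3 · (2,2)S 2/3 · (2,3)N 0/2 · (2,5)S 1/1
Row 3: (3,1)S 1/2 · (3,3)S 1/2 · (3,5)S 1/2
Row 4: (4,1)N 0/1 · (4,3)S 2/2 · (4,5)N 1/2
Row 5: (5,2)S 1/1 · (5,3)S 3/3 · (5,4)S 1/2 · (5,5)N 1/2
Sum over 16 agents: 2/2 + 2/2 + 3/3 + 2/3 + 0/2 + 1/1 + 1/2 + 1/2 + 1/2 + 0/1 + 2/2 + 1/2 + 1/1 + 3/3 + 1/2 + 1/2 = 32/3; mean = 32/3 ÷ 16 = 2/3 = 0.666666… → 0.667.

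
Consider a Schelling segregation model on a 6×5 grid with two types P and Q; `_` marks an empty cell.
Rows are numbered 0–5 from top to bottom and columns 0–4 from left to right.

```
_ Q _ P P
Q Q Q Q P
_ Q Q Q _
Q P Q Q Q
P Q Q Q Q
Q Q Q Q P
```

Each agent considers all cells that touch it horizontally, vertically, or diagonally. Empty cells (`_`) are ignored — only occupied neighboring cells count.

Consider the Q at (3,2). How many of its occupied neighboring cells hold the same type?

7

Occupied neighbors of (3,2): (2,1)=Q, (2,2)=Q, (2,3)=Q, (3,1)=P, (3,3)=Q, (4,1)=Q, (4,2)=Q, (4,3)=Q.
Same type (Q): 7 of 8.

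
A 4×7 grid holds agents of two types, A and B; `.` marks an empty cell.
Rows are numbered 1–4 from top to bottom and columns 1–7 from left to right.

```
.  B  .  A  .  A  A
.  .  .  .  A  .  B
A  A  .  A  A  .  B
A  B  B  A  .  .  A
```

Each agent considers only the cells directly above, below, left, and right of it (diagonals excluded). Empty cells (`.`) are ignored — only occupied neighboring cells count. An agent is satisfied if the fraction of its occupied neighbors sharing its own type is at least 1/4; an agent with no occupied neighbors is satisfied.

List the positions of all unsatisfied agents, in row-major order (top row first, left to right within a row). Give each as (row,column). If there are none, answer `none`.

(1,2)B 0/0 ok
(1,4)A 0/0 ok
(1,6)A 1/1 ok
(1,7)A 1/2 ok
(2,5)A 1/1 ok
(2,7)B 1/2 ok
(3,1)A 2/2 ok
(3,2)A 1/2 ok
(3,4)A 2/2 ok
(3,5)A 2/2 ok
(3,7)B 1/2 ok
(4,1)A 1/2 ok
(4,2)B 1/3 ok
(4,3)B 1/2 ok
(4,4)A 1/2 ok
(4,7)A 0/1 unhappy

(4,7)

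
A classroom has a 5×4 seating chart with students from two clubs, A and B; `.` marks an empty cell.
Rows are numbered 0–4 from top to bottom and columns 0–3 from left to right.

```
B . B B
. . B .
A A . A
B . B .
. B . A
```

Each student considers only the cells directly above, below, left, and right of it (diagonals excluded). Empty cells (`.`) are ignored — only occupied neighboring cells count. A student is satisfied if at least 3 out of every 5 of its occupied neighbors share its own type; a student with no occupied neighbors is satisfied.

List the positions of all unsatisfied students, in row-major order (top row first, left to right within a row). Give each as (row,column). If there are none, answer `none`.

Row 0: (0,0)B 0/0 satisfied · (0,2)B 2/2 satisfied · (0,3)B 1/1 satisfied
Row 1: (1,2)B 1/1 satisfied
Row 2: (2,0)A 1/2 not · (2,1)A 1/1 satisfied · (2,3)A 0/0 satisfied
Row 3: (3,0)B 0/1 not · (3,2)B 0/0 satisfied
Row 4: (4,1)B 0/0 satisfied · (4,3)A 0/0 satisfied

(2,0), (3,0)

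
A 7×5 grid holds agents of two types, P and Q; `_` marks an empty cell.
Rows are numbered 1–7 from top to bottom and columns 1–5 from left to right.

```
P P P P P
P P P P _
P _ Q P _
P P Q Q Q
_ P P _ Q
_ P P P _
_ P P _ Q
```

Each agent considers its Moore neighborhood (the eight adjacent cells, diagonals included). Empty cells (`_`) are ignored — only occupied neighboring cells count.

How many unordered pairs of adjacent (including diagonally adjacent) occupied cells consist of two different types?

Scan each occupied cell's neighbors to the right and below (and the two forward diagonals) so each pair is counted once.
Row 1: P(1,1)–P(1,2)= P(1,1)–P(2,1)= P(1,1)–P(2,2)= P(1,2)–P(1,3)= P(1,2)–P(2,2)= P(1,2)–P(2,3)= P(1,2)–P(2,1)= P(1,3)–P(1,4)= P(1,3)–P(2,3)= P(1,3)–P(2,4)= P(1,3)–P(2,2)= P(1,4)–P(1,5)= P(1,4)–P(2,4)= P(1,4)–P(2,3)= P(1,5)–P(2,4)=  → 0/15 unlike.
Row 2: P(2,1)–P(2,2)= P(2,1)–P(3,1)= P(2,2)–P(2,3)= P(2,2)–Q(3,3)≠ P(2,2)–P(3,1)= P(2,3)–P(2,4)= P(2,3)–Q(3,3)≠ P(2,3)–P(3,4)= P(2,4)–P(3,4)= P(2,4)–Q(3,3)≠  → 3/10 unlike.
Row 3: P(3,1)–P(4,1)= P(3,1)–P(4,2)= Q(3,3)–P(3,4)≠ Q(3,3)–Q(4,3)= Q(3,3)–Q(4,4)= Q(3,3)–P(4,2)≠ P(3,4)–Q(4,4)≠ P(3,4)–Q(4,5)≠ P(3,4)–Q(4,3)≠  → 5/9 unlike.
Row 4: P(4,1)–P(4,2)= P(4,1)–P(5,2)= P(4,2)–Q(4,3)≠ P(4,2)–P(5,2)= P(4,2)–P(5,3)= Q(4,3)–Q(4,4)= Q(4,3)–P(5,3)≠ Q(4,3)–P(5,2)≠ Q(4,4)–Q(4,5)= Q(4,4)–Q(5,5)= Q(4,4)–P(5,3)≠ Q(4,5)–Q(5,5)=  → 4/12 unlike.
Row 5: P(5,2)–P(5,3)= P(5,2)–P(6,2)= P(5,2)–P(6,3)= P(5,3)–P(6,3)= P(5,3)–P(6,4)= P(5,3)–P(6,2)= Q(5,5)–P(6,4)≠  → 1/7 unlike.
Row 6: P(6,2)–P(6,3)= P(6,2)–P(7,2)= P(6,2)–P(7,3)= P(6,3)–P(6,4)= P(6,3)–P(7,3)= P(6,3)–P(7,2)= P(6,4)–Q(7,5)≠ P(6,4)–P(7,3)=  → 1/8 unlike.
Row 7: P(7,2)–P(7,3)=  → 0/1 unlike.
Total adjacent occupied pairs: 62; unlike-type pairs: 14.

14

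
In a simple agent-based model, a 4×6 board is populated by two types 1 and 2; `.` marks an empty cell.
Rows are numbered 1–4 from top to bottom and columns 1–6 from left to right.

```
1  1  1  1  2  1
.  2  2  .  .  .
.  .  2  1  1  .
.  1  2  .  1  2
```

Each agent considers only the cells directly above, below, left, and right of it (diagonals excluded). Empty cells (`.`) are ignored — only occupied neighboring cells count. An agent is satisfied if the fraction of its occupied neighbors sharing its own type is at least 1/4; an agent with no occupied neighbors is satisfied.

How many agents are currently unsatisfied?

(1,1)1 1/1 ok
(1,2)1 2/3 ok
(1,3)1 2/3 ok
(1,4)1 1/2 ok
(1,5)2 0/2 unhappy
(1,6)1 0/1 unhappy
(2,2)2 1/2 ok
(2,3)2 2/3 ok
(3,3)2 2/3 ok
(3,4)1 1/2 ok
(3,5)1 2/2 ok
(4,2)1 0/1 unhappy
(4,3)2 1/2 ok
(4,5)1 1/2 ok
(4,6)2 0/1 unhappy
Unsatisfied: (1,5), (1,6), (4,2), (4,6) — 4 in total.

4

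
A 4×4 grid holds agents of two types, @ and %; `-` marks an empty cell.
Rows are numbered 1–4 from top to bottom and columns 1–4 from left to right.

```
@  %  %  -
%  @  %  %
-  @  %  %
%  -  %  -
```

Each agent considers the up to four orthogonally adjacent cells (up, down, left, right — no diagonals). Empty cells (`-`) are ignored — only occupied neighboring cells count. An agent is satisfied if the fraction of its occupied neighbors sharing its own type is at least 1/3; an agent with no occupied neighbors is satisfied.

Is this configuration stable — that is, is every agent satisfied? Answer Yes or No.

No

Row 1: (1,1)@ 0/2 ✗ · (1,2)% 1/3 ✓ · (1,3)% 2/2 ✓
Row 2: (2,1)% 0/2 ✗ · (2,2)@ 1/4 ✗ · (2,3)% 3/4 ✓ · (2,4)% 2/2 ✓
Row 3: (3,2)@ 1/2 ✓ · (3,3)% 3/4 ✓ · (3,4)% 2/2 ✓
Row 4: (4,1)% 0/0 ✓ · (4,3)% 1/1 ✓
For instance (1,1) has only 0/2 same-type neighbors, below 1/3.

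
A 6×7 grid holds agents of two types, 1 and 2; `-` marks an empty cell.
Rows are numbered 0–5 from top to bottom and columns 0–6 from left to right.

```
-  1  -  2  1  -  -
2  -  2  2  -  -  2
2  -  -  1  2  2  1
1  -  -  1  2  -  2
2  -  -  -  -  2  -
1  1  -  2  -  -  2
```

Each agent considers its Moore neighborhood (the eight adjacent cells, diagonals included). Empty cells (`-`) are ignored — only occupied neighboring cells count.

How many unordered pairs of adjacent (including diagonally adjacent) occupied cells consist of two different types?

17

Scan each occupied cell's neighbors to the right and below (and the two forward diagonals) so each pair is counted once.
From row 0: 4 unlike of 6 pairs (running 4/6).
From row 1: 3 unlike of 7 pairs (running 7/13).
From row 2: 6 unlike of 11 pairs (running 13/24).
From row 3: 2 unlike of 4 pairs (running 15/28).
From row 4: 2 unlike of 3 pairs (running 17/31).
From row 5: 0 unlike of 1 pairs (running 17/32).
Total adjacent occupied pairs: 32; unlike-type pairs: 17.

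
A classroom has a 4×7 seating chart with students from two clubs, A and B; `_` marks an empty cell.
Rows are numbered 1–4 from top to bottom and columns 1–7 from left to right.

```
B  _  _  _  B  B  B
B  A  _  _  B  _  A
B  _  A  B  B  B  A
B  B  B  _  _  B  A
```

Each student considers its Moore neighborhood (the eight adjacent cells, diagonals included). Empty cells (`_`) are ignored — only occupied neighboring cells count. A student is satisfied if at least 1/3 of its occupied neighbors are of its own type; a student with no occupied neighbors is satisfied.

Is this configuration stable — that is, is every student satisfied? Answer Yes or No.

No

(1,1)B 1/2 ok
(1,5)B 2/2 ok
(1,6)B 3/4 ok
(1,7)B 1/2 ok
(2,1)B 2/3 ok
(2,2)A 1/4 unhappy
(2,5)B 5/5 ok
(2,7)A 1/4 unhappy
(3,1)B 3/4 ok
(3,3)A 1/4 unhappy
(3,4)B 3/4 ok
(3,5)B 4/4 ok
(3,6)B 3/6 ok
(3,7)A 2/4 ok
(4,1)B 2/2 ok
(4,2)B 3/4 ok
(4,3)B 2/3 ok
(4,6)B 2/4 ok
(4,7)A 1/3 ok
For instance (2,2) has only 1/4 same-type neighbors, below 1/3.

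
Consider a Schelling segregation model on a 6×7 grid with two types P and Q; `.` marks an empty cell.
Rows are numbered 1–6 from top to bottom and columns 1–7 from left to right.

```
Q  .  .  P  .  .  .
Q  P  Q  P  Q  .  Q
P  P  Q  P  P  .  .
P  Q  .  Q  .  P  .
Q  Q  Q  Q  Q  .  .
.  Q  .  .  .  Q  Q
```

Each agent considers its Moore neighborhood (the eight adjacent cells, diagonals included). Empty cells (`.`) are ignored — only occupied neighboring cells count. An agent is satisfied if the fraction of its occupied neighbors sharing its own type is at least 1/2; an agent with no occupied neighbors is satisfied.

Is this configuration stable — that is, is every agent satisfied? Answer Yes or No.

Row 1: (1,1)Q 1/2 satisfied · (1,4)P 1/3 not
Row 2: (2,1)Q 1/4 not · (2,2)P 2/6 not · (2,3)Q 1/6 not · (2,4)P 3/6 satisfied · (2,5)Q 0/4 not · (2,7)Q 0/0 satisfied
Row 3: (3,1)P 3/5 satisfied · (3,2)P 3/7 not · (3,3)Q 3/7 not · (3,4)P 2/6 not · (3,5)P 3/5 satisfied
Row 4: (4,1)P 2/5 not · (4,2)Q 4/7 satisfied · (4,4)Q 4/6 satisfied · (4,6)P 1/2 satisfied
Row 5: (5,1)Q 3/4 satisfied · (5,2)Q 4/5 satisfied · (5,3)Q 5/5 satisfied · (5,4)Q 3/3 satisfied · (5,5)Q 3/4 satisfied
Row 6: (6,2)Q 3/3 satisfied · (6,6)Q 2/2 satisfied · (6,7)Q 1/1 satisfied
For instance (1,4) has only 1/3 same-type neighbors, below 1/2.

No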